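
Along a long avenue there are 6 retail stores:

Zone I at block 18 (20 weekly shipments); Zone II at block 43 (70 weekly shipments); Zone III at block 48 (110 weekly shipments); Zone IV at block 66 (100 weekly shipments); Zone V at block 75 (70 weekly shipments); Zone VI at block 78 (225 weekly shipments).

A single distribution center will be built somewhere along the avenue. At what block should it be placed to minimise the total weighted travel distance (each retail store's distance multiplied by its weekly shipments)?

x = 66

For a sum of weighted absolute distances on a line, the optimum is the weighted median (not the mean). Total weight W = 595; half-weight = 297.5.
Sort by position and accumulate weight:
  block 18 (Zone I, w=20) → cum 20
  block 43 (Zone II, w=70) → cum 90
  block 48 (Zone III, w=110) → cum 200
  block 66 (Zone IV, w=100) → cum 300  ≥ 297.5 → median here
  block 75 (Zone V, w=70) → cum 370
  block 78 (Zone VI, w=225) → cum 595
Optimal location: block 66.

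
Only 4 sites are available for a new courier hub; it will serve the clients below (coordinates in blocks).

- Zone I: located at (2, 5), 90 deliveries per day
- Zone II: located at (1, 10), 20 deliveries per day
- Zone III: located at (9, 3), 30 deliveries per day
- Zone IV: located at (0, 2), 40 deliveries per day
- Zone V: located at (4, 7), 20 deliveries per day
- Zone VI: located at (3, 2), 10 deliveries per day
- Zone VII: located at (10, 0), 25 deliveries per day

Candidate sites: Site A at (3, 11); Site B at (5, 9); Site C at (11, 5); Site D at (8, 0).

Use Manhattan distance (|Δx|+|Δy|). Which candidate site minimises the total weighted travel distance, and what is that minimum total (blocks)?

Site B, total 2010 blocks

Total weighted distance at each candidate:
  Site A (3, 11): total = 2230
  Site B (5, 9): total = 2010
  Site C (11, 5): total = 2230
  Site D (8, 0): total = 2190
Minimum is at Site B with total 2010 blocks.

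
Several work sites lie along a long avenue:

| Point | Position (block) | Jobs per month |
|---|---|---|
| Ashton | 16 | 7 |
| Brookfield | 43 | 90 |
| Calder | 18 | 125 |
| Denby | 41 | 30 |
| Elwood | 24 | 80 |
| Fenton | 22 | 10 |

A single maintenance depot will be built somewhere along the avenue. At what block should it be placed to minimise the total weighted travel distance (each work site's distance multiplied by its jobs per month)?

x = 24

For a sum of weighted absolute distances on a line, the optimum is the weighted median (not the mean). Total weight W = 342; half-weight = 171.
Sort by position and accumulate weight:
  block 16 (Ashton, w=7) → cum 7
  block 18 (Calder, w=125) → cum 132
  block 22 (Fenton, w=10) → cum 142
  block 24 (Elwood, w=80) → cum 222  ≥ 171 → median here
  block 41 (Denby, w=30) → cum 252
  block 43 (Brookfield, w=90) → cum 342
Optimal location: block 24.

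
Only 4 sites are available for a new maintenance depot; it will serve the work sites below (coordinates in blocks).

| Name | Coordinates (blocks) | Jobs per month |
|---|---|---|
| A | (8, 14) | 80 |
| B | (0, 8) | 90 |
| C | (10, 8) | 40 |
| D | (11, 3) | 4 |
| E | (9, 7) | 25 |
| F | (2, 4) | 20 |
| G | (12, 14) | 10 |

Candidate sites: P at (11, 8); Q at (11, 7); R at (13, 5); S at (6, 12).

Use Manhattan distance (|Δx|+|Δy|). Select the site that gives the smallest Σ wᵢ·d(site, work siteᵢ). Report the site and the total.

Total weighted distance at each candidate:
  P (11, 8): total = 2175
  Q (11, 7): total = 2346
  R (13, 5): total = 3306
  S (6, 12): total = 2116
Minimum is at S with total 2116 blocks.

S, total 2116 blocks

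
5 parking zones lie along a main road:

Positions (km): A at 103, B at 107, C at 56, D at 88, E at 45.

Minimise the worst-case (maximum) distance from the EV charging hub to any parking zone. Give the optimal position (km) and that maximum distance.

location 76, max distance 31

The 1-center on a line is the midpoint of the two extreme points: leftmost at 45, rightmost at 107.
Optimal location = (45 + 107)/2 = 76; maximum distance = (107 − 45)/2 = 31.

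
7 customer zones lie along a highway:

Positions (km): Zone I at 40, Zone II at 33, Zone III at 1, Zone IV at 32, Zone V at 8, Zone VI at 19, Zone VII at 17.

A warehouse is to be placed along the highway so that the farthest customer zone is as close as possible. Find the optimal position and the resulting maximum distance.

The 1-center on a line is the midpoint of the two extreme points: leftmost at 1, rightmost at 40.
Optimal location = (1 + 40)/2 = 20.5; maximum distance = (40 − 1)/2 = 19.5.

location 20.5, max distance 19.5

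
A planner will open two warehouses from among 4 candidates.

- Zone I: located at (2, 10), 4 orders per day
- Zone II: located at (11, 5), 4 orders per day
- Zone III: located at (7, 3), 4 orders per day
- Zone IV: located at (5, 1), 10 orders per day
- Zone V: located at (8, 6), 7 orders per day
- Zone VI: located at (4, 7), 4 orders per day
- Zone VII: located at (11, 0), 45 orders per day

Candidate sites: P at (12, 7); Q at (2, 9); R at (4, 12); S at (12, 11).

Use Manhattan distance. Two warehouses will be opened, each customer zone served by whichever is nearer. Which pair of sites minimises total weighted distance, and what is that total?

Evaluate every pair (each demand assigned to the nearer of the two):
  {P, Q}: total = 573
  {P, R}: total = 599
  {P, S}: total = 649
  {Q, S}: total = 805
  {R, S}: total = 835
  {Q, R}: total = 1099
Best pair: {P, Q} with total 573.

{P, Q}, total 573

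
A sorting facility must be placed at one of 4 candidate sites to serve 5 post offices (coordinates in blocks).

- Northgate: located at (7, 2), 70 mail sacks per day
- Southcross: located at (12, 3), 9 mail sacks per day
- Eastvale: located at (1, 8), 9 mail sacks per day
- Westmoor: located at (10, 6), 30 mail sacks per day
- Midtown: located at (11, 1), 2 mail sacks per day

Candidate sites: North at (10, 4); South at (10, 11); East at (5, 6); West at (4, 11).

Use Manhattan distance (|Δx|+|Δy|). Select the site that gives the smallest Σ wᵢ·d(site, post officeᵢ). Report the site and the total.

North, total 562 blocks

Total weighted distance at each candidate:
  North (10, 4): total = 562
  South (10, 11): total = 1210
  East (5, 6): total = 736
  West (4, 11): total = 1402
Minimum is at North with total 562 blocks.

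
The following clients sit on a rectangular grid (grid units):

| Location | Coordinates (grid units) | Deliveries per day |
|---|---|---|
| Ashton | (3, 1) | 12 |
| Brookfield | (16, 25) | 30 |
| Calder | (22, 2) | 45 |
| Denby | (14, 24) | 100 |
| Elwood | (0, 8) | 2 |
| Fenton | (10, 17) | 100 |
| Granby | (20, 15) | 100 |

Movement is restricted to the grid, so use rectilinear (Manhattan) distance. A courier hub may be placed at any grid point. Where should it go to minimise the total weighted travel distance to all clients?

Manhattan distance separates: Σwᵢ(|x−xᵢ|+|y−yᵢ|) = Σwᵢ|x−xᵢ| + Σwᵢ|y−yᵢ|, so x and y are optimised independently as 1-D weighted medians.
Total weight W = 389; half = 194.5.
x-coordinate, sorted with cumulative weight:
  x=0 (Elwood, w=2) cum 2
  x=3 (Ashton, w=12) cum 14
  x=10 (Fenton, w=100) cum 114
  x=14 (Denby, w=100) cum 214  ← median
  x=16 (Brookfield, w=30) cum 244
  x=20 (Granby, w=100) cum 344
  x=22 (Calder, w=45) cum 389
⇒ x* = 14
y-coordinate, sorted with cumulative weight:
  y=1 (Ashton, w=12) cum 12
  y=2 (Calder, w=45) cum 57
  y=8 (Elwood, w=2) cum 59
  y=15 (Granby, w=100) cum 159
  y=17 (Fenton, w=100) cum 259  ← median
  y=24 (Denby, w=100) cum 359
  y=25 (Brookfield, w=30) cum 389
⇒ y* = 17

(14, 17)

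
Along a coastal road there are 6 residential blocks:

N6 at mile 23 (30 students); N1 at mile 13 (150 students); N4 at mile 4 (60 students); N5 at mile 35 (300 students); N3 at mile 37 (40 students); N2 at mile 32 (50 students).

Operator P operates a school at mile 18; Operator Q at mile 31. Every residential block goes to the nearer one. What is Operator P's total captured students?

The indifferent point is the midpoint (18+31)/2 = 24.5; residential blocks left of it (closer to Operator P at 18) go to Operator P, those right go to Operator Q.
  N4 at 4 (w=60) → Operator P
  N1 at 13 (w=150) → Operator P
  N6 at 23 (w=30) → Operator P
  N2 at 32 (w=50) → Operator Q
  N5 at 35 (w=300) → Operator Q
  N3 at 37 (w=40) → Operator Q
Operator P captures 240; Operator Q captures 390.

240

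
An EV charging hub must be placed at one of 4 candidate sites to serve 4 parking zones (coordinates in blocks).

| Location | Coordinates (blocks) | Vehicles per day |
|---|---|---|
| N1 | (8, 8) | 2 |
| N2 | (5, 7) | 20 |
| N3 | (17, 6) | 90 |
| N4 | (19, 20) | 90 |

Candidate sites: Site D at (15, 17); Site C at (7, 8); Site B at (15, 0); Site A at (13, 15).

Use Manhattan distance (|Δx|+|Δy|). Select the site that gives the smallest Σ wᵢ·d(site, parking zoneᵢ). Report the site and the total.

Total weighted distance at each candidate:
  Site D (15, 17): total = 2232
  Site C (7, 8): total = 3302
  Site B (15, 0): total = 3250
  Site A (13, 15): total = 2504
Minimum is at Site D with total 2232 blocks.

Site D, total 2232 blocks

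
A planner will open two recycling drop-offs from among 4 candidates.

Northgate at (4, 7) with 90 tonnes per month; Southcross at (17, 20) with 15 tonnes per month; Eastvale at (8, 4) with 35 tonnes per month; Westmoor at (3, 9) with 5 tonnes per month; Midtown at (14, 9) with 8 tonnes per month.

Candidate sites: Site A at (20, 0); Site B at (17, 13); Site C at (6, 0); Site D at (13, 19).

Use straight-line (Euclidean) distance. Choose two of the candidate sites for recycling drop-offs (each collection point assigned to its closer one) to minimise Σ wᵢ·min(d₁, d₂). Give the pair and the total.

Evaluate every pair (each demand assigned to the nearer of the two):
  {Site C, Site D}: total = 1001.4
  {Site B, Site C}: total = 1004.2
  {Site A, Site C}: total = 1249.1
  {Site B, Site D}: total = 1906.6
  {Site A, Site B}: total = 1949.1
  {Site A, Site D}: total = 2005.7
Best pair: {Site C, Site D} with total 1001.4.

{Site C, Site D}, total 1001.4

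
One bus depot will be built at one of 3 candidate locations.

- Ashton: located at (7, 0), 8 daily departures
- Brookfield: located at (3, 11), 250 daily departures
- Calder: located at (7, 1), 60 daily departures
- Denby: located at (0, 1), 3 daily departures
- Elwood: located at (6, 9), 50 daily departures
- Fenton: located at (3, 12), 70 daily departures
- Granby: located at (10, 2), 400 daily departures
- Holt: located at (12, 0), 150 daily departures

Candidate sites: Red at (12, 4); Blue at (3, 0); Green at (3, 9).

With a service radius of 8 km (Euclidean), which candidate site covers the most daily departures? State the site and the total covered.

Coverage radius r = 8 km; a point is covered iff (Δx)²+(Δy)² ≤ 8² = 64.
  Red (12, 4): covers {Ashton, Calder, Elwood, Granby, Holt} → 668
  Blue (3, 0): covers {Ashton, Calder, Denby, Granby} → 471
  Green (3, 9): covers {Brookfield, Elwood, Fenton} → 370
Maximum coverage at Red: 668 daily departures.

Red, covering 668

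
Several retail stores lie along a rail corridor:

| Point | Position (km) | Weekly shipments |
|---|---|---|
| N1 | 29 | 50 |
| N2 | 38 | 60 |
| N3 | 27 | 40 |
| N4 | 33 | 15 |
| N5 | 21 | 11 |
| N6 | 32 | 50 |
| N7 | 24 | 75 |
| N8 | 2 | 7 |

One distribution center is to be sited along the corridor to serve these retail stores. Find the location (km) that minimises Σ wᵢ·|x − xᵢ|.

For a sum of weighted absolute distances on a line, the optimum is the weighted median (not the mean). Total weight W = 308; half-weight = 154.
Sort by position and accumulate weight:
  km 2 (N8, w=7) → cum 7
  km 21 (N5, w=11) → cum 18
  km 24 (N7, w=75) → cum 93
  km 27 (N3, w=40) → cum 133
  km 29 (N1, w=50) → cum 183  ≥ 154 → median here
  km 32 (N6, w=50) → cum 233
  km 33 (N4, w=15) → cum 248
  km 38 (N2, w=60) → cum 308
Optimal location: km 29.

x = 29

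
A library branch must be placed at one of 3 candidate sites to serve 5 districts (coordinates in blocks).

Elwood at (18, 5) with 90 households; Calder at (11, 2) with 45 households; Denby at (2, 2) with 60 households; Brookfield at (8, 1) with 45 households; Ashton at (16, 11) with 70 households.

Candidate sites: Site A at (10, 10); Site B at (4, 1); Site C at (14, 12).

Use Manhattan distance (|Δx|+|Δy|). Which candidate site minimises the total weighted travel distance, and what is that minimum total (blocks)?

Site A, total 3520 blocks

Total weighted distance at each candidate:
  Site A (10, 10): total = 3520
  Site B (4, 1): total = 3880
  Site C (14, 12): total = 3870
Minimum is at Site A with total 3520 blocks.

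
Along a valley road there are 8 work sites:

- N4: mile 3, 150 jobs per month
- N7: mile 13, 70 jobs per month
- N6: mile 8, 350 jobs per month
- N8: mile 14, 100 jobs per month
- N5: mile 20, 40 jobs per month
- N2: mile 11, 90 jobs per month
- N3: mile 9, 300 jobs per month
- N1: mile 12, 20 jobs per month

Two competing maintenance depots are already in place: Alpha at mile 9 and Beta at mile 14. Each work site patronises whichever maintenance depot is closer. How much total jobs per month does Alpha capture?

890

The indifferent point is the midpoint (9+14)/2 = 11.5; work sites left of it (closer to Alpha at 9) go to Alpha, those right go to Beta.
  N4 at 3 (w=150) → Alpha
  N6 at 8 (w=350) → Alpha
  N3 at 9 (w=300) → Alpha
  N2 at 11 (w=90) → Alpha
  N1 at 12 (w=20) → Beta
  N7 at 13 (w=70) → Beta
  N8 at 14 (w=100) → Beta
  N5 at 20 (w=40) → Beta
Alpha captures 890; Beta captures 230.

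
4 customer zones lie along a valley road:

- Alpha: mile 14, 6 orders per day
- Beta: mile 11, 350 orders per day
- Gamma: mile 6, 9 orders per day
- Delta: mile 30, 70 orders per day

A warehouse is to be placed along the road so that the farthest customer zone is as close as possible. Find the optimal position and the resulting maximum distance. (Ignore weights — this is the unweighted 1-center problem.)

location 18, max distance 12

The 1-center on a line is the midpoint of the two extreme points: leftmost at 6, rightmost at 30.
Optimal location = (6 + 30)/2 = 18; maximum distance = (30 − 6)/2 = 12.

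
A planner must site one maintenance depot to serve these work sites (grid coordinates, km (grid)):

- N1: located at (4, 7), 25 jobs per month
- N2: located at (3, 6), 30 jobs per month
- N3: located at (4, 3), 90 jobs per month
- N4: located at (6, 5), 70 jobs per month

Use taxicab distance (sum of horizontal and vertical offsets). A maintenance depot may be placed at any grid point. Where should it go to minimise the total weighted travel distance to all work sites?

Manhattan distance separates: Σwᵢ(|x−xᵢ|+|y−yᵢ|) = Σwᵢ|x−xᵢ| + Σwᵢ|y−yᵢ|, so x and y are optimised independently as 1-D weighted medians.
Total weight W = 215; half = 107.5.
x-coordinate, sorted with cumulative weight:
  x=3 (N2, w=30) cum 30
  x=4 (N1, w=25) cum 55
  x=4 (N3, w=90) cum 145  ← median
  x=6 (N4, w=70) cum 215
⇒ x* = 4
y-coordinate, sorted with cumulative weight:
  y=3 (N3, w=90) cum 90
  y=5 (N4, w=70) cum 160  ← median
  y=6 (N2, w=30) cum 190
  y=7 (N1, w=25) cum 215
⇒ y* = 5

(4, 5)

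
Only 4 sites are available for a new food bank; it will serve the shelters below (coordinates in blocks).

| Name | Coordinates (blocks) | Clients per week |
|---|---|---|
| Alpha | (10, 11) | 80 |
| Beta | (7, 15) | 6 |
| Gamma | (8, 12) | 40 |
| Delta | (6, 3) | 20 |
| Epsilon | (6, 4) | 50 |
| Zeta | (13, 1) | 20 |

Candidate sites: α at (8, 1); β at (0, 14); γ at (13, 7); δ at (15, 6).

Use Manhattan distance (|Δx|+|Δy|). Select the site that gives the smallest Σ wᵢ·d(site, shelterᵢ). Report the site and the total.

Total weighted distance at each candidate:
  α (8, 1): total = 1920
  β (0, 14): total = 3148
  γ (13, 7): total = 1884
  δ (15, 6): total = 2352
Minimum is at γ with total 1884 blocks.

γ, total 1884 blocks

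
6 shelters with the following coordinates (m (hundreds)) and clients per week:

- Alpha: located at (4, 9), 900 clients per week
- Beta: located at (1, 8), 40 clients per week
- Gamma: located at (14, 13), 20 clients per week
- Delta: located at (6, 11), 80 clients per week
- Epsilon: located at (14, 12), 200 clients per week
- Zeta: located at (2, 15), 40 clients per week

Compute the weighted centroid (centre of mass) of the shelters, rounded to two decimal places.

(5.69, 9.81)

The minimiser of Σwᵢ‖p−pᵢ‖² is the weighted centroid p* = (Σwᵢpᵢ)/(Σwᵢ).
Σwᵢ = 1280.
Σwᵢxᵢ = 900·4 + 40·1 + 20·14 + 80·6 + 200·14 + 40·2 = 7280.
Σwᵢyᵢ = 900·9 + 40·8 + 20·13 + 80·11 + 200·12 + 40·15 = 12560.
x* = 7280/1280 = 5.69, y* = 12560/1280 = 9.81.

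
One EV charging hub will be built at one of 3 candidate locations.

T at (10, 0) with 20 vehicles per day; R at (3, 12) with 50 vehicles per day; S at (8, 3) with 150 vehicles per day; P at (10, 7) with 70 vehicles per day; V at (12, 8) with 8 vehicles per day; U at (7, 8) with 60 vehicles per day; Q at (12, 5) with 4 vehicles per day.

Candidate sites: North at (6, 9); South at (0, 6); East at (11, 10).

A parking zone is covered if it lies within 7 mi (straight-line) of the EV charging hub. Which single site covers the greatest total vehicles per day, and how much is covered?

North, covering 338

Coverage radius r = 7 mi; a point is covered iff (Δx)²+(Δy)² ≤ 7² = 49.
  North (6, 9): covers {R, S, P, V, U} → 338
  South (0, 6): covers {R} → 50
  East (11, 10): covers {P, V, U, Q} → 142
Maximum coverage at North: 338 vehicles per day.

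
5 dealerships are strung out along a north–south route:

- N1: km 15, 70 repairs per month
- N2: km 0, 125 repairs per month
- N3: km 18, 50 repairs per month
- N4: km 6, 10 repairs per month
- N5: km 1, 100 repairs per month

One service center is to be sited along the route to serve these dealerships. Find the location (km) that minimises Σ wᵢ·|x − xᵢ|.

x = 1

For a sum of weighted absolute distances on a line, the optimum is the weighted median (not the mean). Total weight W = 355; half-weight = 177.5.
Sort by position and accumulate weight:
  km 0 (N2, w=125) → cum 125
  km 1 (N5, w=100) → cum 225  ≥ 177.5 → median here
  km 6 (N4, w=10) → cum 235
  km 15 (N1, w=70) → cum 305
  km 18 (N3, w=50) → cum 355
Optimal location: km 1.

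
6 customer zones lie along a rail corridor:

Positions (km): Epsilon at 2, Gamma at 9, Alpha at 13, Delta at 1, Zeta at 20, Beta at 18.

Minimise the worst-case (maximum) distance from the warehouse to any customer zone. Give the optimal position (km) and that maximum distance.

location 10.5, max distance 9.5

The 1-center on a line is the midpoint of the two extreme points: leftmost at 1, rightmost at 20.
Optimal location = (1 + 20)/2 = 10.5; maximum distance = (20 − 1)/2 = 9.5.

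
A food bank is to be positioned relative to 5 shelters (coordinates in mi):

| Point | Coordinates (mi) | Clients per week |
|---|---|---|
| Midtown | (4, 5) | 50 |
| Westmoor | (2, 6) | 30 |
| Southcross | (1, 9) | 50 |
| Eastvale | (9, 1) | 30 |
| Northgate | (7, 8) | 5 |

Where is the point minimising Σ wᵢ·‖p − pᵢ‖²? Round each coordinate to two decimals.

(3.73, 5.76)

The minimiser of Σwᵢ‖p−pᵢ‖² is the weighted centroid p* = (Σwᵢpᵢ)/(Σwᵢ).
Σwᵢ = 165.
Σwᵢxᵢ = 50·4 + 30·2 + 50·1 + 30·9 + 5·7 = 615.
Σwᵢyᵢ = 50·5 + 30·6 + 50·9 + 30·1 + 5·8 = 950.
x* = 615/165 = 3.73, y* = 950/165 = 5.76.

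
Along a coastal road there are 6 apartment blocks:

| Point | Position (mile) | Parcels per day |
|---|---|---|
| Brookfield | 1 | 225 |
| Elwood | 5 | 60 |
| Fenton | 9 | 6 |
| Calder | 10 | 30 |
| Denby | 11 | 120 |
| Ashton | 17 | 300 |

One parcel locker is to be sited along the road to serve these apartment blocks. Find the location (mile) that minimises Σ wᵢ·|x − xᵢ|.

For a sum of weighted absolute distances on a line, the optimum is the weighted median (not the mean). Total weight W = 741; half-weight = 370.5.
Sort by position and accumulate weight:
  mile 1 (Brookfield, w=225) → cum 225
  mile 5 (Elwood, w=60) → cum 285
  mile 9 (Fenton, w=6) → cum 291
  mile 10 (Calder, w=30) → cum 321
  mile 11 (Denby, w=120) → cum 441  ≥ 370.5 → median here
  mile 17 (Ashton, w=300) → cum 741
Optimal location: mile 11.

x = 11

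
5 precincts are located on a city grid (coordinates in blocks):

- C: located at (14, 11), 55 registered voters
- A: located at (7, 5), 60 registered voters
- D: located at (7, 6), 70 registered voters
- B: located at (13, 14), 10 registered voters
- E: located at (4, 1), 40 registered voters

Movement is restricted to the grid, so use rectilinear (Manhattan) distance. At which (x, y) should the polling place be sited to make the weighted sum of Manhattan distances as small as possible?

Manhattan distance separates: Σwᵢ(|x−xᵢ|+|y−yᵢ|) = Σwᵢ|x−xᵢ| + Σwᵢ|y−yᵢ|, so x and y are optimised independently as 1-D weighted medians.
Total weight W = 235; half = 117.5.
x-coordinate, sorted with cumulative weight:
  x=4 (E, w=40) cum 40
  x=7 (A, w=60) cum 100
  x=7 (D, w=70) cum 170  ← median
  x=13 (B, w=10) cum 180
  x=14 (C, w=55) cum 235
⇒ x* = 7
y-coordinate, sorted with cumulative weight:
  y=1 (E, w=40) cum 40
  y=5 (A, w=60) cum 100
  y=6 (D, w=70) cum 170  ← median
  y=11 (C, w=55) cum 225
  y=14 (B, w=10) cum 235
⇒ y* = 6

(7, 6)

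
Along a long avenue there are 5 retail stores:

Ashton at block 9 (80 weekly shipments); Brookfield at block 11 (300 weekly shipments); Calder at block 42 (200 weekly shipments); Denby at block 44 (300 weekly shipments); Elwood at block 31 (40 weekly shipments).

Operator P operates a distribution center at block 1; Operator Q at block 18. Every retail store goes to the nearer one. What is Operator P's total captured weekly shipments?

80

The indifferent point is the midpoint (1+18)/2 = 9.5; retail stores left of it (closer to Operator P at 1) go to Operator P, those right go to Operator Q.
  Ashton at 9 (w=80) → Operator P
  Brookfield at 11 (w=300) → Operator Q
  Elwood at 31 (w=40) → Operator Q
  Calder at 42 (w=200) → Operator Q
  Denby at 44 (w=300) → Operator Q
Operator P captures 80; Operator Q captures 840.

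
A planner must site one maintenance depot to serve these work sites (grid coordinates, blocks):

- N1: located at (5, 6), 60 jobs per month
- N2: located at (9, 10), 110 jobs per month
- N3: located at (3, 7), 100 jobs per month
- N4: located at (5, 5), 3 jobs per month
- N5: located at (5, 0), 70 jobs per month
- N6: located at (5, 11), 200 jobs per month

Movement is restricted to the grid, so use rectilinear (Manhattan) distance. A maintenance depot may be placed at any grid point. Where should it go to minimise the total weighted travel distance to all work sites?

Manhattan distance separates: Σwᵢ(|x−xᵢ|+|y−yᵢ|) = Σwᵢ|x−xᵢ| + Σwᵢ|y−yᵢ|, so x and y are optimised independently as 1-D weighted medians.
Total weight W = 543; half = 271.5.
x-coordinate, sorted with cumulative weight:
  x=3 (N3, w=100) cum 100
  x=5 (N1, w=60) cum 160
  x=5 (N4, w=3) cum 163
  x=5 (N5, w=70) cum 233
  x=5 (N6, w=200) cum 433  ← median
  x=9 (N2, w=110) cum 543
⇒ x* = 5
y-coordinate, sorted with cumulative weight:
  y=0 (N5, w=70) cum 70
  y=5 (N4, w=3) cum 73
  y=6 (N1, w=60) cum 133
  y=7 (N3, w=100) cum 233
  y=10 (N2, w=110) cum 343  ← median
  y=11 (N6, w=200) cum 543
⇒ y* = 10

(5, 10)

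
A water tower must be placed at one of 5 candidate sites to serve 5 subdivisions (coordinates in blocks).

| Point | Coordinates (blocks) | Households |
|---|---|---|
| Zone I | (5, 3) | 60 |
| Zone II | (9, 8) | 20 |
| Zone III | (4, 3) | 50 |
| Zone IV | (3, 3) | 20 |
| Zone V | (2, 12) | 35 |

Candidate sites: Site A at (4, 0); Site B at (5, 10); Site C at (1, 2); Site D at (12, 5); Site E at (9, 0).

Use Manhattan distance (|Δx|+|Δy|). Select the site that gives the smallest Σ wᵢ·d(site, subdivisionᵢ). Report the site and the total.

Site A, total 1220 blocks

Total weighted distance at each candidate:
  Site A (4, 0): total = 1220
  Site B (5, 10): total = 1295
  Site C (1, 2): total = 1225
  Site D (12, 5): total = 1975
  Site E (9, 0): total = 1825
Minimum is at Site A with total 1220 blocks.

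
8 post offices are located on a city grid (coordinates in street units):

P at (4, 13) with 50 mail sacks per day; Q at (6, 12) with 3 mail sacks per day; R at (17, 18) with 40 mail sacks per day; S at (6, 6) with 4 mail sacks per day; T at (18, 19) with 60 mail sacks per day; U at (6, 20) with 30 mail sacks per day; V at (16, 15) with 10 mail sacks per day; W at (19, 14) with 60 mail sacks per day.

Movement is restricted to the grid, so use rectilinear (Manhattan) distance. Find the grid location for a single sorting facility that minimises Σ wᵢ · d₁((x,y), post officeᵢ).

(17, 18)

Manhattan distance separates: Σwᵢ(|x−xᵢ|+|y−yᵢ|) = Σwᵢ|x−xᵢ| + Σwᵢ|y−yᵢ|, so x and y are optimised independently as 1-D weighted medians.
Total weight W = 257; half = 128.5.
x-coordinate, sorted with cumulative weight:
  x=4 (P, w=50) cum 50
  x=6 (Q, w=3) cum 53
  x=6 (S, w=4) cum 57
  x=6 (U, w=30) cum 87
  x=16 (V, w=10) cum 97
  x=17 (R, w=40) cum 137  ← median
  x=18 (T, w=60) cum 197
  x=19 (W, w=60) cum 257
⇒ x* = 17
y-coordinate, sorted with cumulative weight:
  y=6 (S, w=4) cum 4
  y=12 (Q, w=3) cum 7
  y=13 (P, w=50) cum 57
  y=14 (W, w=60) cum 117
  y=15 (V, w=10) cum 127
  y=18 (R, w=40) cum 167  ← median
  y=19 (T, w=60) cum 227
  y=20 (U, w=30) cum 257
⇒ y* = 18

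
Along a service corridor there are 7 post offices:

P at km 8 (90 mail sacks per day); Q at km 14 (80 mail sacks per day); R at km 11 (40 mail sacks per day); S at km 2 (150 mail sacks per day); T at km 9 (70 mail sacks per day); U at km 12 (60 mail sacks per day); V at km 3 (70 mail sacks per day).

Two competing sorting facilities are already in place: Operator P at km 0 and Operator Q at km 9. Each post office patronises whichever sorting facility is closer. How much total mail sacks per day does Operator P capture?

The indifferent point is the midpoint (0+9)/2 = 4.5; post offices left of it (closer to Operator P at 0) go to Operator P, those right go to Operator Q.
  S at 2 (w=150) → Operator P
  V at 3 (w=70) → Operator P
  P at 8 (w=90) → Operator Q
  T at 9 (w=70) → Operator Q
  R at 11 (w=40) → Operator Q
  U at 12 (w=60) → Operator Q
  Q at 14 (w=80) → Operator Q
Operator P captures 220; Operator Q captures 340.

220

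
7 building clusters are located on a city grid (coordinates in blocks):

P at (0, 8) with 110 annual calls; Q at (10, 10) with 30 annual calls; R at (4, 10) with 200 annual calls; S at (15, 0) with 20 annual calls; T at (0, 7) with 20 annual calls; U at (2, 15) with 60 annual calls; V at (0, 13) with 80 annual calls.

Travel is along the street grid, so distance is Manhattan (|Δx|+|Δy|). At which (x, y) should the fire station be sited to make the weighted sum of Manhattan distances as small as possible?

(2, 10)

Manhattan distance separates: Σwᵢ(|x−xᵢ|+|y−yᵢ|) = Σwᵢ|x−xᵢ| + Σwᵢ|y−yᵢ|, so x and y are optimised independently as 1-D weighted medians.
Total weight W = 520; half = 260.
x-coordinate, sorted with cumulative weight:
  x=0 (P, w=110) cum 110
  x=0 (T, w=20) cum 130
  x=0 (V, w=80) cum 210
  x=2 (U, w=60) cum 270  ← median
  x=4 (R, w=200) cum 470
  x=10 (Q, w=30) cum 500
  x=15 (S, w=20) cum 520
⇒ x* = 2
y-coordinate, sorted with cumulative weight:
  y=0 (S, w=20) cum 20
  y=7 (T, w=20) cum 40
  y=8 (P, w=110) cum 150
  y=10 (Q, w=30) cum 180
  y=10 (R, w=200) cum 380  ← median
  y=13 (V, w=80) cum 460
  y=15 (U, w=60) cum 520
⇒ y* = 10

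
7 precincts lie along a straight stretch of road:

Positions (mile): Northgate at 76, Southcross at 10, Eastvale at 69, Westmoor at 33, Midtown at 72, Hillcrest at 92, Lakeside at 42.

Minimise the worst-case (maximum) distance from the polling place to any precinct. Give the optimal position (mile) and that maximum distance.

location 51, max distance 41

The 1-center on a line is the midpoint of the two extreme points: leftmost at 10, rightmost at 92.
Optimal location = (10 + 92)/2 = 51; maximum distance = (92 − 10)/2 = 41.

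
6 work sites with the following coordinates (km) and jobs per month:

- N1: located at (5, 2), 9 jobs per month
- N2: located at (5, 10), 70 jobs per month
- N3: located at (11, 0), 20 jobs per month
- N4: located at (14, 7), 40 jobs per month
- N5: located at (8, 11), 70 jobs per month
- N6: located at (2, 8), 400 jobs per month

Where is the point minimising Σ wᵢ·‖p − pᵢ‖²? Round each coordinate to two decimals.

(4.16, 8.16)

The minimiser of Σwᵢ‖p−pᵢ‖² is the weighted centroid p* = (Σwᵢpᵢ)/(Σwᵢ).
Σwᵢ = 609.
Σwᵢxᵢ = 9·5 + 70·5 + 20·11 + 40·14 + 70·8 + 400·2 = 2535.
Σwᵢyᵢ = 9·2 + 70·10 + 20·0 + 40·7 + 70·11 + 400·8 = 4968.
x* = 2535/609 = 4.16, y* = 4968/609 = 8.16.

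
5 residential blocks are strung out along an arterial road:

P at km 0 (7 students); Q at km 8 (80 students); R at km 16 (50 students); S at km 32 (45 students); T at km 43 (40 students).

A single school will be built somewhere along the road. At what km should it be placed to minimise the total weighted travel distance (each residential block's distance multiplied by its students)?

For a sum of weighted absolute distances on a line, the optimum is the weighted median (not the mean). Total weight W = 222; half-weight = 111.
Sort by position and accumulate weight:
  km 0 (P, w=7) → cum 7
  km 8 (Q, w=80) → cum 87
  km 16 (R, w=50) → cum 137  ≥ 111 → median here
  km 32 (S, w=45) → cum 182
  km 43 (T, w=40) → cum 222
Optimal location: km 16.

x = 16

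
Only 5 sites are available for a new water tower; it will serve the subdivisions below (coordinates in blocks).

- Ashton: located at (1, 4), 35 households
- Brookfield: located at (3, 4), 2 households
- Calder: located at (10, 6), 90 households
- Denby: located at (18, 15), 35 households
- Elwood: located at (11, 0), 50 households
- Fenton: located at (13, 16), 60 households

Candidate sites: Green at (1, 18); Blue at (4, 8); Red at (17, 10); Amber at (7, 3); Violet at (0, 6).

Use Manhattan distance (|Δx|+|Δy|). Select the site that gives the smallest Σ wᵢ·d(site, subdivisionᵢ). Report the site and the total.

Total weighted distance at each candidate:
  Green (1, 18): total = 5352
  Blue (4, 8): total = 3480
  Red (17, 10): total = 3410
  Amber (7, 3): total = 3090
  Violet (0, 6): total = 4190
Minimum is at Amber with total 3090 blocks.

Amber, total 3090 blocks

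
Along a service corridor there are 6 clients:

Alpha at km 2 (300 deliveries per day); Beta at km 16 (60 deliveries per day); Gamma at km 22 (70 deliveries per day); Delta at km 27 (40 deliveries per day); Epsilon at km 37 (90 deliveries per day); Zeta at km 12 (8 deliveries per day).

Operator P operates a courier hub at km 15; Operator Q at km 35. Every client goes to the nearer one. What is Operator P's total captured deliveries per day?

438

The indifferent point is the midpoint (15+35)/2 = 25; clients left of it (closer to Operator P at 15) go to Operator P, those right go to Operator Q.
  Alpha at 2 (w=300) → Operator P
  Zeta at 12 (w=8) → Operator P
  Beta at 16 (w=60) → Operator P
  Gamma at 22 (w=70) → Operator P
  Delta at 27 (w=40) → Operator Q
  Epsilon at 37 (w=90) → Operator Q
Operator P captures 438; Operator Q captures 130.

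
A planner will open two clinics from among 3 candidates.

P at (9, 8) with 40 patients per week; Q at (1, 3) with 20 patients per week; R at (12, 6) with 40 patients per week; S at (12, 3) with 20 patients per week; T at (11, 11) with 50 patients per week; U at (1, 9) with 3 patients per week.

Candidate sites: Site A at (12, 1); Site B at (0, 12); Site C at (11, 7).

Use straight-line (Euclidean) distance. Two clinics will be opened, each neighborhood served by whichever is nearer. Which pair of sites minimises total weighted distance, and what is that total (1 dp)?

Evaluate every pair (each demand assigned to the nearer of the two):
  {Site B, Site C}: total = 619.1
  {Site A, Site C}: total = 632.0
  {Site A, Site B}: total = 1237.7
Best pair: {Site B, Site C} with total 619.1.

{Site B, Site C}, total 619.1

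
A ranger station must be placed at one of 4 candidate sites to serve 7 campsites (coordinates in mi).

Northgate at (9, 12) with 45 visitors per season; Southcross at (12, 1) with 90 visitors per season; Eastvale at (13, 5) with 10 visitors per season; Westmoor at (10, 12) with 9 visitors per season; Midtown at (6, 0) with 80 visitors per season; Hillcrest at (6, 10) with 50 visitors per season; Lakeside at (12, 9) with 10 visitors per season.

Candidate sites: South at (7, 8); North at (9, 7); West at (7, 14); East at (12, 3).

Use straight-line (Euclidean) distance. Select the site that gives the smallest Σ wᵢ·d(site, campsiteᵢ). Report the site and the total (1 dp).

Total weighted distance at each candidate:
  South (7, 8): total = 1895.3
  North (9, 7): total = 1776.8
  West (7, 14): total = 2921.2
  East (12, 3): total = 1769.9
Minimum is at East with total 1769.9 mi.

East, total 1769.9 mi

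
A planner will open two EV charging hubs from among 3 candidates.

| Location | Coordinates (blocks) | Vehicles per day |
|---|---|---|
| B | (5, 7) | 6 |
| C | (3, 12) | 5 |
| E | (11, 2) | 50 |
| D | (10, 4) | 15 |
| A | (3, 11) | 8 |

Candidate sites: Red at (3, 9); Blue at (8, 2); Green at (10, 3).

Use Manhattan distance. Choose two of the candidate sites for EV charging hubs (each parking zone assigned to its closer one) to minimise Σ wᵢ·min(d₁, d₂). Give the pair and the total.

{Red, Green}, total 170

Evaluate every pair (each demand assigned to the nearer of the two):
  {Red, Green}: total = 170
  {Red, Blue}: total = 265
  {Blue, Green}: total = 350
Best pair: {Red, Green} with total 170.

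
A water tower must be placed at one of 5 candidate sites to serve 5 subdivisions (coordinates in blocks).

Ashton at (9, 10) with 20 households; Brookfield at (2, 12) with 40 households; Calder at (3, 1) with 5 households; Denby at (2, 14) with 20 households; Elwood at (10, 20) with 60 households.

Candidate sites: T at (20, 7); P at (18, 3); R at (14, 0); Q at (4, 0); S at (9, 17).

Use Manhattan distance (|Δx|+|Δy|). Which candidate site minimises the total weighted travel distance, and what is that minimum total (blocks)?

S, total 1170 blocks

Total weighted distance at each candidate:
  T (20, 7): total = 3195
  P (18, 3): total = 3445
  R (14, 0): total = 3280
  Q (4, 0): total = 2750
  S (9, 17): total = 1170
Minimum is at S with total 1170 blocks.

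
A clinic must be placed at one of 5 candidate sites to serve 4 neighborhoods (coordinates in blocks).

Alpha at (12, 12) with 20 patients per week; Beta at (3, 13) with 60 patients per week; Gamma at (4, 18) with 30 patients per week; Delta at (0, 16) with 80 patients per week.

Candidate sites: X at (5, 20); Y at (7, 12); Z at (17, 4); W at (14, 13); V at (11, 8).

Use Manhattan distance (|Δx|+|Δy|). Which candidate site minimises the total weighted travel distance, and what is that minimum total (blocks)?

Total weighted distance at each candidate:
  X (5, 20): total = 1650
  Y (7, 12): total = 1550
  Z (17, 4): total = 4770
  W (14, 13): total = 2530
  V (11, 8): total = 2910
Minimum is at Y with total 1550 blocks.

Y, total 1550 blocks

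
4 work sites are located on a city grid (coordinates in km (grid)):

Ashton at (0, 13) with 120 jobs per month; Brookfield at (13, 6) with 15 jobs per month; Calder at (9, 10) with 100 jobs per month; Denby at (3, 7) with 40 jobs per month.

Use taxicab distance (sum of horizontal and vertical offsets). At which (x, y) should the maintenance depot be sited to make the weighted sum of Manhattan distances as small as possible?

Manhattan distance separates: Σwᵢ(|x−xᵢ|+|y−yᵢ|) = Σwᵢ|x−xᵢ| + Σwᵢ|y−yᵢ|, so x and y are optimised independently as 1-D weighted medians.
Total weight W = 275; half = 137.5.
x-coordinate, sorted with cumulative weight:
  x=0 (Ashton, w=120) cum 120
  x=3 (Denby, w=40) cum 160  ← median
  x=9 (Calder, w=100) cum 260
  x=13 (Brookfield, w=15) cum 275
⇒ x* = 3
y-coordinate, sorted with cumulative weight:
  y=6 (Brookfield, w=15) cum 15
  y=7 (Denby, w=40) cum 55
  y=10 (Calder, w=100) cum 155  ← median
  y=13 (Ashton, w=120) cum 275
⇒ y* = 10

(3, 10)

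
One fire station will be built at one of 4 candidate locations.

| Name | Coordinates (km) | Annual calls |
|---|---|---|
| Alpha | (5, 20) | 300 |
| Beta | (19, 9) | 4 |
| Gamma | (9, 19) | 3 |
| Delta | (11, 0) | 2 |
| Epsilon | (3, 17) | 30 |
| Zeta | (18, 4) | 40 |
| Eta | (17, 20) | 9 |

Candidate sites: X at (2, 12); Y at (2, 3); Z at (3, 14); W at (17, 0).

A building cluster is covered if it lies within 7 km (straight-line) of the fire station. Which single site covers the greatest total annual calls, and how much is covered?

Coverage radius r = 7 km; a point is covered iff (Δx)²+(Δy)² ≤ 7² = 49.
  X (2, 12): covers {Epsilon} → 30
  Y (2, 3): covers {none} → 0
  Z (3, 14): covers {Alpha, Epsilon} → 330
  W (17, 0): covers {Delta, Zeta} → 42
Maximum coverage at Z: 330 annual calls.

Z, covering 330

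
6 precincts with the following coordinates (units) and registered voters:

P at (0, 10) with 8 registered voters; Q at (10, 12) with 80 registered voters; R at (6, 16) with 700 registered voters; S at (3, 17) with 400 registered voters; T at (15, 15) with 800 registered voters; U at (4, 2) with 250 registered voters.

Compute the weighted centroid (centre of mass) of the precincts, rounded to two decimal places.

(8.58, 14.09)

The minimiser of Σwᵢ‖p−pᵢ‖² is the weighted centroid p* = (Σwᵢpᵢ)/(Σwᵢ).
Σwᵢ = 2238.
Σwᵢxᵢ = 8·0 + 80·10 + 700·6 + 400·3 + 800·15 + 250·4 = 19200.
Σwᵢyᵢ = 8·10 + 80·12 + 700·16 + 400·17 + 800·15 + 250·2 = 31540.
x* = 19200/2238 = 8.58, y* = 31540/2238 = 14.09.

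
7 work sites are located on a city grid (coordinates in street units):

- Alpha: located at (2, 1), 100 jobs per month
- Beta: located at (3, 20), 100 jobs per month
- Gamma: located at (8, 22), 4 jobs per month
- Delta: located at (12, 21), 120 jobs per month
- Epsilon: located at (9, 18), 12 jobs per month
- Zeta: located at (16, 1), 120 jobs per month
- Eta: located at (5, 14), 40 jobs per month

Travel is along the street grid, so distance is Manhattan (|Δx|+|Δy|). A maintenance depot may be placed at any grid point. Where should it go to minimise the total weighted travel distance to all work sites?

(9, 14)

Manhattan distance separates: Σwᵢ(|x−xᵢ|+|y−yᵢ|) = Σwᵢ|x−xᵢ| + Σwᵢ|y−yᵢ|, so x and y are optimised independently as 1-D weighted medians.
Total weight W = 496; half = 248.
x-coordinate, sorted with cumulative weight:
  x=2 (Alpha, w=100) cum 100
  x=3 (Beta, w=100) cum 200
  x=5 (Eta, w=40) cum 240
  x=8 (Gamma, w=4) cum 244
  x=9 (Epsilon, w=12) cum 256  ← median
  x=12 (Delta, w=120) cum 376
  x=16 (Zeta, w=120) cum 496
⇒ x* = 9
y-coordinate, sorted with cumulative weight:
  y=1 (Alpha, w=100) cum 100
  y=1 (Zeta, w=120) cum 220
  y=14 (Eta, w=40) cum 260  ← median
  y=18 (Epsilon, w=12) cum 272
  y=20 (Beta, w=100) cum 372
  y=21 (Delta, w=120) cum 492
  y=22 (Gamma, w=4) cum 496
⇒ y* = 14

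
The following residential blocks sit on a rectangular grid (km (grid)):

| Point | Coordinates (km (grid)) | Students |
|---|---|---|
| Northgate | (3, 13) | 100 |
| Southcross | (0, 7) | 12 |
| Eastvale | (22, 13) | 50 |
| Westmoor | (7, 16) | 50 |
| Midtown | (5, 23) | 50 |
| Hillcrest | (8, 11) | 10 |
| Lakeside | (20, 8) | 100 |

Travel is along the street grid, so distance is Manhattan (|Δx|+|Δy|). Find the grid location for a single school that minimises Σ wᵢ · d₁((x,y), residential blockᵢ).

(7, 13)

Manhattan distance separates: Σwᵢ(|x−xᵢ|+|y−yᵢ|) = Σwᵢ|x−xᵢ| + Σwᵢ|y−yᵢ|, so x and y are optimised independently as 1-D weighted medians.
Total weight W = 372; half = 186.
x-coordinate, sorted with cumulative weight:
  x=0 (Southcross, w=12) cum 12
  x=3 (Northgate, w=100) cum 112
  x=5 (Midtown, w=50) cum 162
  x=7 (Westmoor, w=50) cum 212  ← median
  x=8 (Hillcrest, w=10) cum 222
  x=20 (Lakeside, w=100) cum 322
  x=22 (Eastvale, w=50) cum 372
⇒ x* = 7
y-coordinate, sorted with cumulative weight:
  y=7 (Southcross, w=12) cum 12
  y=8 (Lakeside, w=100) cum 112
  y=11 (Hillcrest, w=10) cum 122
  y=13 (Northgate, w=100) cum 222  ← median
  y=13 (Eastvale, w=50) cum 272
  y=16 (Westmoor, w=50) cum 322
  y=23 (Midtown, w=50) cum 372
⇒ y* = 13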